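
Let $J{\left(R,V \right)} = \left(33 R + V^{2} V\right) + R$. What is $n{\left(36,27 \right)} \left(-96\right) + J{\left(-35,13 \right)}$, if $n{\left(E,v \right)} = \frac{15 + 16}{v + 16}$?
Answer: $\frac{40325}{43} \approx 937.79$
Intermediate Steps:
$n{\left(E,v \right)} = \frac{31}{16 + v}$
$J{\left(R,V \right)} = V^{3} + 34 R$ ($J{\left(R,V \right)} = \left(33 R + V^{3}\right) + R = \left(V^{3} + 33 R\right) + R = V^{3} + 34 R$)
$n{\left(36,27 \right)} \left(-96\right) + J{\left(-35,13 \right)} = \frac{31}{16 + 27} \left(-96\right) + \left(13^{3} + 34 \left(-35\right)\right) = \frac{31}{43} \left(-96\right) + \left(2197 - 1190\right) = 31 \cdot \frac{1}{43} \left(-96\right) + 1007 = \frac{31}{43} \left(-96\right) + 1007 = - \frac{2976}{43} + 1007 = \frac{40325}{43}$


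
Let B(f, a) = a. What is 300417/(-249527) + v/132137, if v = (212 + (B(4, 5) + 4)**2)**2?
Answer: -18274557706/32971749199 ≈ -0.55425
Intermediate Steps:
v = 85849 (v = (212 + (5 + 4)**2)**2 = (212 + 9**2)**2 = (212 + 81)**2 = 293**2 = 85849)
300417/(-249527) + v/132137 = 300417/(-249527) + 85849/132137 = 300417*(-1/249527) + 85849*(1/132137) = -300417/249527 + 85849/132137 = -18274557706/32971749199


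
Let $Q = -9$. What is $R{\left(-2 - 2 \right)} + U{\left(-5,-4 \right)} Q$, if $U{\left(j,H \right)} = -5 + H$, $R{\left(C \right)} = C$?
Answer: $77$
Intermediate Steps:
$R{\left(-2 - 2 \right)} + U{\left(-5,-4 \right)} Q = \left(-2 - 2\right) + \left(-5 - 4\right) \left(-9\right) = -4 - -81 = -4 + 81 = 77$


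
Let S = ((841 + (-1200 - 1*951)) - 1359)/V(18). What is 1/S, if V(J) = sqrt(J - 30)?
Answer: -2*I*sqrt(3)/2669 ≈ -0.0012979*I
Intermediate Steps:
V(J) = sqrt(-30 + J)
S = 2669*I*sqrt(3)/6 (S = ((841 + (-1200 - 1*951)) - 1359)/(sqrt(-30 + 18)) = ((841 + (-1200 - 951)) - 1359)/(sqrt(-12)) = ((841 - 2151) - 1359)/((2*I*sqrt(3))) = (-1310 - 1359)*(-I*sqrt(3)/6) = -(-2669)*I*sqrt(3)/6 = 2669*I*sqrt(3)/6 ≈ 770.47*I)
1/S = 1/(2669*I*sqrt(3)/6) = -2*I*sqrt(3)/2669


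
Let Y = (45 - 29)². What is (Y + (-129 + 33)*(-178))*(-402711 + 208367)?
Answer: -3370702336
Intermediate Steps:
Y = 256 (Y = 16² = 256)
(Y + (-129 + 33)*(-178))*(-402711 + 208367) = (256 + (-129 + 33)*(-178))*(-402711 + 208367) = (256 - 96*(-178))*(-194344) = (256 + 17088)*(-194344) = 17344*(-194344) = -3370702336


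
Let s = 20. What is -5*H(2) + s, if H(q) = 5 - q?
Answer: 5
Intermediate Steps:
-5*H(2) + s = -5*(5 - 1*2) + 20 = -5*(5 - 2) + 20 = -5*3 + 20 = -15 + 20 = 5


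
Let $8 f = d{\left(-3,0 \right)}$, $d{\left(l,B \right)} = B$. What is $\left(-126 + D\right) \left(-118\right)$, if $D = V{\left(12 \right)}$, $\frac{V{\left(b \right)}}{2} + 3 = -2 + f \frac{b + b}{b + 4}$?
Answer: $16048$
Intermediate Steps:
$f = 0$ ($f = \frac{1}{8} \cdot 0 = 0$)
$V{\left(b \right)} = -10$ ($V{\left(b \right)} = -6 + 2 \left(-2 + 0 \frac{b + b}{b + 4}\right) = -6 + 2 \left(-2 + 0 \frac{2 b}{4 + b}\right) = -6 + 2 \left(-2 + 0\right) = -6 + 2 \left(-2\right) = -6 - 4 = -10$)
$D = -10$
$\left(-126 + D\right) \left(-118\right) = \left(-126 - 10\right) \left(-118\right) = \left(-136\right) \left(-118\right) = 16048$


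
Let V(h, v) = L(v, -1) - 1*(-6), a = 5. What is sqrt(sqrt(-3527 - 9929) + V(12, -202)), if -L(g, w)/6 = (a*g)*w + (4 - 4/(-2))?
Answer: sqrt(-6090 + 116*I) ≈ 0.7432 + 78.042*I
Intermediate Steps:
L(g, w) = -36 - 30*g*w (L(g, w) = -6*((5*g)*w + (4 - 4/(-2))) = -6*(5*g*w + (4 - 4*(-1)/2)) = -6*(5*g*w + (4 - 1*(-2))) = -6*(5*g*w + (4 + 2)) = -6*(5*g*w + 6) = -6*(6 + 5*g*w) = -36 - 30*g*w)
V(h, v) = -30 + 30*v (V(h, v) = (-36 - 30*v*(-1)) - 1*(-6) = (-36 + 30*v) + 6 = -30 + 30*v)
sqrt(sqrt(-3527 - 9929) + V(12, -202)) = sqrt(sqrt(-3527 - 9929) + (-30 + 30*(-202))) = sqrt(sqrt(-13456) + (-30 - 6060)) = sqrt(116*I - 6090) = sqrt(-6090 + 116*I)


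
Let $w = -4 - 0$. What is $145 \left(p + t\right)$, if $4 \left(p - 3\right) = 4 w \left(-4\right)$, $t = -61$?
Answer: $-6090$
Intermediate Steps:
$w = -4$ ($w = -4 + 0 = -4$)
$p = 19$ ($p = 3 + \frac{4 \left(-4\right) \left(-4\right)}{4} = 3 + \frac{\left(-16\right) \left(-4\right)}{4} = 3 + \frac{1}{4} \cdot 64 = 3 + 16 = 19$)
$145 \left(p + t\right) = 145 \left(19 - 61\right) = 145 \left(-42\right) = -6090$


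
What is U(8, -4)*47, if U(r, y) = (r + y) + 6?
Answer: 470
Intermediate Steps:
U(r, y) = 6 + r + y
U(8, -4)*47 = (6 + 8 - 4)*47 = 10*47 = 470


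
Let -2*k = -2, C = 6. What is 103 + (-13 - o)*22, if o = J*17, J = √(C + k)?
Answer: -183 - 374*√7 ≈ -1172.5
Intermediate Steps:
k = 1 (k = -½*(-2) = 1)
J = √7 (J = √(6 + 1) = √7 ≈ 2.6458)
o = 17*√7 (o = √7*17 = 17*√7 ≈ 44.978)
103 + (-13 - o)*22 = 103 + (-13 - 17*√7)*22 = 103 + (-286 - 374*√7) = -183 - 374*√7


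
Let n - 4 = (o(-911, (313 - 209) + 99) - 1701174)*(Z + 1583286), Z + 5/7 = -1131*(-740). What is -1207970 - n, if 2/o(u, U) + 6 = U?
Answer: 5677650651666106/1379 ≈ 4.1172e+12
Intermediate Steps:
Z = 5858575/7 (Z = -5/7 - 1131*(-740) = -5/7 + 836940 = 5858575/7 ≈ 8.3694e+5)
o(u, U) = 2/(-6 + U)
n = -5677652317456736/1379 (n = 4 + (2/(-6 + ((313 - 209) + 99)) - 1701174)*(5858575/7 + 1583286) = 4 + (2/(-6 + (104 + 99)) - 1701174)*(16941577/7) = 4 + (2/(-6 + 203) - 1701174)*(16941577/7) = 4 + (2/197 - 1701174)*(16941577/7) = 4 - 335131276/197*16941577/7 = 4 - 5677652317462252/1379 = -5677652317456736/1379 ≈ -4.1172e+12)
-1207970 - n = -1207970 - 1*(-5677652317456736/1379) = -1207970 + 5677652317456736/1379 = 5677650651666106/1379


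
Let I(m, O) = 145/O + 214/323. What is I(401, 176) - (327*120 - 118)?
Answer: -2223922957/56848 ≈ -39121.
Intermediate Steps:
I(m, O) = 214/323 + 145/O (I(m, O) = 145/O + 214*(1/323) = 145/O + 214/323 = 214/323 + 145/O)
I(401, 176) - (327*120 - 118) = (214/323 + 145/176) - (327*120 - 118) = (214/323 + 145*(1/176)) - (39240 - 118) = (214/323 + 145/176) - 1*39122 = 84499/56848 - 39122 = -2223922957/56848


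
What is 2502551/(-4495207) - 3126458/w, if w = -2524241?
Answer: 7737034048015/11346985812887 ≈ 0.68186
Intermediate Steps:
2502551/(-4495207) - 3126458/w = 2502551/(-4495207) - 3126458/(-2524241) = 2502551*(-1/4495207) - 3126458*(-1/2524241) = -2502551/4495207 + 3126458/2524241 = 7737034048015/11346985812887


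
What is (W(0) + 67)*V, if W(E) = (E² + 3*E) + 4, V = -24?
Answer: -1704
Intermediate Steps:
W(E) = 4 + E² + 3*E
(W(0) + 67)*V = ((4 + 0² + 3*0) + 67)*(-24) = ((4 + 0 + 0) + 67)*(-24) = (4 + 67)*(-24) = 71*(-24) = -1704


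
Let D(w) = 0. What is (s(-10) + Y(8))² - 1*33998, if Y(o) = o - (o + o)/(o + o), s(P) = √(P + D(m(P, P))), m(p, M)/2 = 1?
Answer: -33959 + 14*I*√10 ≈ -33959.0 + 44.272*I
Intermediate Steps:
m(p, M) = 2 (m(p, M) = 2*1 = 2)
s(P) = √P (s(P) = √(P + 0) = √P)
Y(o) = -1 + o (Y(o) = o - 2*o/(2*o) = o - 2*o*1/(2*o) = o - 1*1 = o - 1 = -1 + o)
(s(-10) + Y(8))² - 1*33998 = (√(-10) + (-1 + 8))² - 1*33998 = (I*√10 + 7)² - 33998 = (7 + I*√10)² - 33998 = -33998 + (7 + I*√10)²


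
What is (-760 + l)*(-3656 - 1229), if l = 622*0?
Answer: 3712600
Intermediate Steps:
l = 0
(-760 + l)*(-3656 - 1229) = (-760 + 0)*(-3656 - 1229) = -760*(-4885) = 3712600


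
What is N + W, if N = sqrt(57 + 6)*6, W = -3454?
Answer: -3454 + 18*sqrt(7) ≈ -3406.4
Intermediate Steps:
N = 18*sqrt(7) (N = sqrt(63)*6 = (3*sqrt(7))*6 = 18*sqrt(7) ≈ 47.624)
N + W = 18*sqrt(7) - 3454 = -3454 + 18*sqrt(7)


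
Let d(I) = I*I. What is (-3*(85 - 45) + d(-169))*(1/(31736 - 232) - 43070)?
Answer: -38590946692039/31504 ≈ -1.2250e+9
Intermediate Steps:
d(I) = I²
(-3*(85 - 45) + d(-169))*(1/(31736 - 232) - 43070) = (-3*(85 - 45) + (-169)²)*(1/(31736 - 232) - 43070) = (-3*40 + 28561)*(1/31504 - 43070) = (-120 + 28561)*(1/31504 - 43070) = 28441*(-1356877279/31504) = -38590946692039/31504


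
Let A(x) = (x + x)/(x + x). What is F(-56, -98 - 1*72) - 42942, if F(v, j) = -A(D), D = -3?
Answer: -42943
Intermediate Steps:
A(x) = 1 (A(x) = (2*x)/((2*x)) = (2*x)*(1/(2*x)) = 1)
F(v, j) = -1 (F(v, j) = -1*1 = -1)
F(-56, -98 - 1*72) - 42942 = -1 - 42942 = -42943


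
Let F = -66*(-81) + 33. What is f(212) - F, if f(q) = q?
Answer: -5167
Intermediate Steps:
F = 5379 (F = 5346 + 33 = 5379)
f(212) - F = 212 - 1*5379 = 212 - 5379 = -5167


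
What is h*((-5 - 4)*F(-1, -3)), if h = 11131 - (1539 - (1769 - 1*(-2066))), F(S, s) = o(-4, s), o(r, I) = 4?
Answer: -483372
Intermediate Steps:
F(S, s) = 4
h = 13427 (h = 11131 - (1539 - (1769 + 2066)) = 11131 - (1539 - 1*3835) = 11131 - (1539 - 3835) = 11131 - 1*(-2296) = 11131 + 2296 = 13427)
h*((-5 - 4)*F(-1, -3)) = 13427*((-5 - 4)*4) = 13427*(-9*4) = 13427*(-36) = -483372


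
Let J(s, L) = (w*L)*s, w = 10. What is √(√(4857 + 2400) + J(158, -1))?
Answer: √(-1580 + √7257) ≈ 38.663*I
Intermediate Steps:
J(s, L) = 10*L*s (J(s, L) = (10*L)*s = 10*L*s)
√(√(4857 + 2400) + J(158, -1)) = √(√(4857 + 2400) + 10*(-1)*158) = √(√7257 - 1580) = √(-1580 + √7257)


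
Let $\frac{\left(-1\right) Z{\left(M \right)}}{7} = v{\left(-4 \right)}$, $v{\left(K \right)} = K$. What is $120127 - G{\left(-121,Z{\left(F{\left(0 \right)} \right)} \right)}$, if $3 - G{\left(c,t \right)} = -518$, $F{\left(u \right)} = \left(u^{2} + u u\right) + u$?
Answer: $119606$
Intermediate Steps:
$F{\left(u \right)} = u + 2 u^{2}$ ($F{\left(u \right)} = \left(u^{2} + u^{2}\right) + u = 2 u^{2} + u = u + 2 u^{2}$)
$Z{\left(M \right)} = 28$ ($Z{\left(M \right)} = \left(-7\right) \left(-4\right) = 28$)
$G{\left(c,t \right)} = 521$ ($G{\left(c,t \right)} = 3 - -518 = 3 + 518 = 521$)
$120127 - G{\left(-121,Z{\left(F{\left(0 \right)} \right)} \right)} = 120127 - 521 = 119606$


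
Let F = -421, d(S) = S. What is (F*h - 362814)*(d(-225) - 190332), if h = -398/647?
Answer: 44699546216700/647 ≈ 6.9087e+10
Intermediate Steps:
h = -398/647 (h = -398*1/647 = -398/647 ≈ -0.61515)
(F*h - 362814)*(d(-225) - 190332) = (-421*(-398/647) - 362814)*(-225 - 190332) = (167558/647 - 362814)*(-190557) = -234573100/647*(-190557) = 44699546216700/647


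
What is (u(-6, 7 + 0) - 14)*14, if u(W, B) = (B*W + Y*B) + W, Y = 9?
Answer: 14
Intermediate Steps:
u(W, B) = W + 9*B + B*W (u(W, B) = (B*W + 9*B) + W = (9*B + B*W) + W = W + 9*B + B*W)
(u(-6, 7 + 0) - 14)*14 = ((-6 + 9*(7 + 0) + (7 + 0)*(-6)) - 14)*14 = ((-6 + 9*7 + 7*(-6)) - 14)*14 = ((-6 + 63 - 42) - 14)*14 = (15 - 14)*14 = 1*14 = 14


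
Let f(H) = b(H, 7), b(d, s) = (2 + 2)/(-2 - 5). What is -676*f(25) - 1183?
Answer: -5577/7 ≈ -796.71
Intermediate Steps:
b(d, s) = -4/7 (b(d, s) = 4/(-7) = 4*(-⅐) = -4/7)
f(H) = -4/7
-676*f(25) - 1183 = -676*(-4/7) - 1183 = 2704/7 - 1183 = -5577/7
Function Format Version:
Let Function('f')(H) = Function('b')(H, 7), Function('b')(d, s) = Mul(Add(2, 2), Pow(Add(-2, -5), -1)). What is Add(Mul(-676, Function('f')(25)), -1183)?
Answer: Rational(-5577, 7) ≈ -796.71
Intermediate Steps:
Function('b')(d, s) = Rational(-4, 7) (Function('b')(d, s) = Mul(4, Pow(-7, -1)) = Mul(4, Rational(-1, 7)) = Rational(-4, 7))
Function('f')(H) = Rational(-4, 7)
Add(Mul(-676, Function('f')(25)), -1183) = Add(Mul(-676, Rational(-4, 7)), -1183) = Add(Rational(2704, 7), -1183) = Rational(-5577, 7)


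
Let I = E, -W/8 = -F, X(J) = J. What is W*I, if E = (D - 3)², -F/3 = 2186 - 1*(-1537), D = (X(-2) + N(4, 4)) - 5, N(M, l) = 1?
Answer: -7237512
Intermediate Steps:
D = -6 (D = (-2 + 1) - 5 = -1 - 5 = -6)
F = -11169 (F = -3*(2186 - 1*(-1537)) = -3*(2186 + 1537) = -3*3723 = -11169)
E = 81 (E = (-6 - 3)² = (-9)² = 81)
W = -89352 (W = -(-8)*(-11169) = -8*11169 = -89352)
I = 81
W*I = -89352*81 = -7237512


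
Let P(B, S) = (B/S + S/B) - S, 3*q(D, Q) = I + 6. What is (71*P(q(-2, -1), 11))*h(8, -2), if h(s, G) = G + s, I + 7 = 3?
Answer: 26057/11 ≈ 2368.8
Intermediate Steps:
I = -4 (I = -7 + 3 = -4)
q(D, Q) = 2/3 (q(D, Q) = (-4 + 6)/3 = (1/3)*2 = 2/3)
P(B, S) = -S + B/S + S/B
(71*P(q(-2, -1), 11))*h(8, -2) = (71*(-1*11 + (2/3)/11 + 11/(2/3)))*(-2 + 8) = (71*(-11 + (2/3)*(1/11) + 11*(3/2)))*6 = (71*(-11 + 2/33 + 33/2))*6 = (71*(367/66))*6 = (26057/66)*6 = 26057/11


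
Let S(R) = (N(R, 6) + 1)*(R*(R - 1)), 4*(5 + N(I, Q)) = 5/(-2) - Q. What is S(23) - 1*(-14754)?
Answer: 46619/4 ≈ 11655.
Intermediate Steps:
N(I, Q) = -45/8 - Q/4 (N(I, Q) = -5 + (5/(-2) - Q)/4 = -5 + (5*(-½) - Q)/4 = -5 + (-5/2 - Q)/4 = -5 + (-5/8 - Q/4) = -45/8 - Q/4)
S(R) = -49*R*(-1 + R)/8 (S(R) = ((-45/8 - ¼*6) + 1)*(R*(R - 1)) = ((-45/8 - 3/2) + 1)*(R*(-1 + R)) = (-57/8 + 1)*(R*(-1 + R)) = -49*R*(-1 + R)/8)
S(23) - 1*(-14754) = (49/8)*23*(1 - 1*23) - 1*(-14754) = (49/8)*23*(1 - 23) + 14754 = (49/8)*23*(-22) + 14754 = -12397/4 + 14754 = 46619/4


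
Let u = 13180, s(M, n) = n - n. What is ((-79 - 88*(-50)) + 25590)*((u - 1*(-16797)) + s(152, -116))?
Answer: 896642047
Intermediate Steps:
s(M, n) = 0
((-79 - 88*(-50)) + 25590)*((u - 1*(-16797)) + s(152, -116)) = ((-79 - 88*(-50)) + 25590)*((13180 - 1*(-16797)) + 0) = ((-79 + 4400) + 25590)*((13180 + 16797) + 0) = (4321 + 25590)*(29977 + 0) = 29911*29977 = 896642047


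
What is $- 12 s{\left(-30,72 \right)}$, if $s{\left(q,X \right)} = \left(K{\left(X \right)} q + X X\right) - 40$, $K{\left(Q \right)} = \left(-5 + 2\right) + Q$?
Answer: $-36888$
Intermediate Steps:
$K{\left(Q \right)} = -3 + Q$
$s{\left(q,X \right)} = -40 + X^{2} + q \left(-3 + X\right)$ ($s{\left(q,X \right)} = \left(\left(-3 + X\right) q + X X\right) - 40 = \left(q \left(-3 + X\right) + X^{2}\right) - 40 = \left(X^{2} + q \left(-3 + X\right)\right) - 40 = -40 + X^{2} + q \left(-3 + X\right)$)
$- 12 s{\left(-30,72 \right)} = - 12 \left(-40 + 72^{2} - 30 \left(-3 + 72\right)\right) = - 12 \left(-40 + 5184 - 2070\right) = \left(-12\right) 3074 = -36888$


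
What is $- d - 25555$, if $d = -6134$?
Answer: $-19421$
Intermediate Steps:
$- d - 25555 = \left(-1\right) \left(-6134\right) - 25555 = 6134 - 25555 = -19421$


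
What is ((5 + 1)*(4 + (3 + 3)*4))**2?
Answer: 28224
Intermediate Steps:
((5 + 1)*(4 + (3 + 3)*4))**2 = (6*(4 + 6*4))**2 = (6*(4 + 24))**2 = (6*28)**2 = 168**2 = 28224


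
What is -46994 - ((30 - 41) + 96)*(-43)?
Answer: -43339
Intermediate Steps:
-46994 - ((30 - 41) + 96)*(-43) = -46994 - (-11 + 96)*(-43) = -46994 - 85*(-43) = -46994 - 1*(-3655) = -46994 + 3655 = -43339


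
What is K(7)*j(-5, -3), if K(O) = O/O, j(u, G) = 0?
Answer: 0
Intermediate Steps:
K(O) = 1
K(7)*j(-5, -3) = 1*0 = 0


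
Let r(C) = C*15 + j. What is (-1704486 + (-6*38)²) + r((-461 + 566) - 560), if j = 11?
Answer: -1659316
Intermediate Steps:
r(C) = 11 + 15*C (r(C) = C*15 + 11 = 15*C + 11 = 11 + 15*C)
(-1704486 + (-6*38)²) + r((-461 + 566) - 560) = (-1704486 + (-6*38)²) + (11 + 15*((-461 + 566) - 560)) = (-1704486 + (-228)²) + (11 + 15*(105 - 560)) = (-1704486 + 51984) + (11 + 15*(-455)) = -1652502 + (11 - 6825) = -1652502 - 6814 = -1659316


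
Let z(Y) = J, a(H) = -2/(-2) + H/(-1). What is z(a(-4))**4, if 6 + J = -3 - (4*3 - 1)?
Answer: 160000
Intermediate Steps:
a(H) = 1 - H (a(H) = -2*(-1/2) + H*(-1) = 1 - H)
J = -20 (J = -6 + (-3 - (4*3 - 1)) = -6 + (-3 - (12 - 1)) = -6 + (-3 - 1*11) = -6 + (-3 - 11) = -6 - 14 = -20)
z(Y) = -20
z(a(-4))**4 = (-20)**4 = 160000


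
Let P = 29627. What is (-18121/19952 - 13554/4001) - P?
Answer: -2365405665433/79827952 ≈ -29631.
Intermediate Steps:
(-18121/19952 - 13554/4001) - P = (-18121/19952 - 13554/4001) - 1*29627 = (-18121*1/19952 - 13554*1/4001) - 29627 = (-18121/19952 - 13554/4001) - 29627 = -342931529/79827952 - 29627 = -2365405665433/79827952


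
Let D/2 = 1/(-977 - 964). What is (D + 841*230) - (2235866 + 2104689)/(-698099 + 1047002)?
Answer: 43662126244943/225740241 ≈ 1.9342e+5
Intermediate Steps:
D = -2/1941 (D = 2/(-977 - 964) = 2/(-1941) = 2*(-1/1941) = -2/1941 ≈ -0.0010304)
(D + 841*230) - (2235866 + 2104689)/(-698099 + 1047002) = (-2/1941 + 841*230) - (2235866 + 2104689)/(-698099 + 1047002) = (-2/1941 + 193430) - 4340555/348903 = 375447628/1941 - 4340555/348903 = 43662126244943/225740241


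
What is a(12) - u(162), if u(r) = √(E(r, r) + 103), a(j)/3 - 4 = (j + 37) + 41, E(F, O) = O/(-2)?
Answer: 282 - √22 ≈ 277.31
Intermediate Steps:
E(F, O) = -O/2 (E(F, O) = O*(-½) = -O/2)
a(j) = 246 + 3*j (a(j) = 12 + 3*((j + 37) + 41) = 12 + 3*((37 + j) + 41) = 12 + 3*(78 + j) = 12 + (234 + 3*j) = 246 + 3*j)
u(r) = √(103 - r/2) (u(r) = √(-r/2 + 103) = √(103 - r/2))
a(12) - u(162) = (246 + 3*12) - √(412 - 2*162)/2 = (246 + 36) - √(412 - 324)/2 = 282 - √88/2 = 282 - 2*√22/2 = 282 - √22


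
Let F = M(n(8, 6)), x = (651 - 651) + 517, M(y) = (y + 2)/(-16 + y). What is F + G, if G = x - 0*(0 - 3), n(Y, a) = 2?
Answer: 3617/7 ≈ 516.71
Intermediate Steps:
M(y) = (2 + y)/(-16 + y)
x = 517 (x = 0 + 517 = 517)
F = -2/7 (F = (2 + 2)/(-16 + 2) = 4/(-14) = -1/14*4 = -2/7 ≈ -0.28571)
G = 517 (G = 517 - 0*(0 - 3) = 517 - 0*(-3) = 517 - 1*0 = 517 + 0 = 517)
F + G = -2/7 + 517 = 3617/7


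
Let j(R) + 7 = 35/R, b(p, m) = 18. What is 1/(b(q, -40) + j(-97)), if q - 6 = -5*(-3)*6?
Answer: 97/1032 ≈ 0.093992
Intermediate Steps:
q = 96 (q = 6 - 5*(-3)*6 = 6 + 15*6 = 6 + 90 = 96)
j(R) = -7 + 35/R
1/(b(q, -40) + j(-97)) = 1/(18 + (-7 + 35/(-97))) = 1/(18 + (-7 + 35*(-1/97))) = 1/(18 + (-7 - 35/97)) = 1/(18 - 714/97) = 1/(1032/97) = 97/1032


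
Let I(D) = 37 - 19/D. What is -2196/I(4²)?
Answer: -11712/191 ≈ -61.319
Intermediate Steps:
I(D) = 37 - 19/D
-2196/I(4²) = -2196/(37 - 19/(4²)) = -2196/(37 - 19/16) = -2196/573/16 = -2196*16/573 = -11712/191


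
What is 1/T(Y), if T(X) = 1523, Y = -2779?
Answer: 1/1523 ≈ 0.00065660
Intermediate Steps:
1/T(Y) = 1/1523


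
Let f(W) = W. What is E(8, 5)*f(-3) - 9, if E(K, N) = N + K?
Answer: -48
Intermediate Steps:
E(K, N) = K + N
E(8, 5)*f(-3) - 9 = (8 + 5)*(-3) - 9 = 13*(-3) - 9 = -39 - 9 = -48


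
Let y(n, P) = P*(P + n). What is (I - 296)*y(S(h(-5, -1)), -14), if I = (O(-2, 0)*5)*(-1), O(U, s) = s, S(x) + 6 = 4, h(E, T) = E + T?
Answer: -66304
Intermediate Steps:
S(x) = -2 (S(x) = -6 + 4 = -2)
I = 0 (I = (0*5)*(-1) = 0*(-1) = 0)
(I - 296)*y(S(h(-5, -1)), -14) = (0 - 296)*(-14*(-14 - 2)) = -(-4144)*(-16) = -296*224 = -66304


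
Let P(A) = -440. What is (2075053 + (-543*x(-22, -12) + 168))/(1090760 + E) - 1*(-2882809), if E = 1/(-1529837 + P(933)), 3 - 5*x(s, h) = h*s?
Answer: 24059434660253467711/8345824702595 ≈ 2.8828e+6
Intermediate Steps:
x(s, h) = ⅗ - h*s/5
E = -1/1530277 (E = 1/(-1529837 - 440) = 1/(-1530277) = -1/1530277 ≈ -6.5348e-7)
(2075053 + (-543*x(-22, -12) + 168))/(1090760 + E) - 1*(-2882809) = (2075053 + (-543*(⅗ - ⅕*(-12)*(-22)) + 168))/(1090760 - 1/1530277) - 1*(-2882809) = (2075053 + (-543*(⅗ - 264/5) + 168))/(1669164940519/1530277) + 2882809 = (2075053 + (-543*(-261/5) + 168))*(1530277/1669164940519) + 2882809 = (2075053 + (141723/5 + 168))*(1530277/1669164940519) + 2882809 = (2075053 + 142563/5)*(1530277/1669164940519) + 2882809 = (10517828/5)*(1530277/1669164940519) + 2882809 = 16095190278356/8345824702595 + 2882809 = 24059434660253467711/8345824702595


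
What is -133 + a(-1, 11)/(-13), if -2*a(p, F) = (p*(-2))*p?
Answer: -1730/13 ≈ -133.08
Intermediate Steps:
a(p, F) = p² (a(p, F) = -p*(-2)*p/2 = -(-2*p)*p/2 = -(-1)*p² = p²)
-133 + a(-1, 11)/(-13) = -133 + (-1)²/(-13) = -133 + 1*(-1/13) = -133 - 1/13 = -1730/13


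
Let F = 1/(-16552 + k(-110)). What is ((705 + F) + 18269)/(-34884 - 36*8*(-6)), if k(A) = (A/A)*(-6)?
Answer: -314171491/548997048 ≈ -0.57226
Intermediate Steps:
k(A) = -6 (k(A) = 1*(-6) = -6)
F = -1/16558 (F = 1/(-16552 - 6) = 1/(-16558) = -1/16558 ≈ -6.0394e-5)
((705 + F) + 18269)/(-34884 - 36*8*(-6)) = ((705 - 1/16558) + 18269)/(-34884 - 36*8*(-6)) = (11673389/16558 + 18269)/(-34884 - 288*(-6)) = 314171491/(16558*(-34884 + 1728)) = (314171491/16558)/(-33156) = (314171491/16558)*(-1/33156) = -314171491/548997048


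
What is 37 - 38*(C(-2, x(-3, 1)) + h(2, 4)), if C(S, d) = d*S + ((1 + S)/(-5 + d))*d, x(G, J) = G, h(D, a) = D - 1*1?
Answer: -859/4 ≈ -214.75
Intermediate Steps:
h(D, a) = -1 + D (h(D, a) = D - 1 = -1 + D)
C(S, d) = S*d + d*(1 + S)/(-5 + d) (C(S, d) = S*d + ((1 + S)/(-5 + d))*d = S*d + d*(1 + S)/(-5 + d))
37 - 38*(C(-2, x(-3, 1)) + h(2, 4)) = 37 - 38*(-3*(1 - 4*(-2) - 2*(-3))/(-5 - 3) + (-1 + 2)) = 37 - 38*(-3*(1 + 8 + 6)/(-8) + 1) = 37 - 38*(-3*(-⅛)*15 + 1) = 37 - 38*(45/8 + 1) = 37 - 38*53/8 = 37 - 1007/4 = -859/4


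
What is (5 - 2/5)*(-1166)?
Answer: -26818/5 ≈ -5363.6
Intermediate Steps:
(5 - 2/5)*(-1166) = (5 - 1*⅖)*(-1166) = (5 - ⅖)*(-1166) = (23/5)*(-1166) = -26818/5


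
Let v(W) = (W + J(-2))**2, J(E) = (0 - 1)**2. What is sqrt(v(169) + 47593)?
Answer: sqrt(76493) ≈ 276.57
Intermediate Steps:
J(E) = 1 (J(E) = (-1)**2 = 1)
v(W) = (1 + W)**2 (v(W) = (W + 1)**2 = (1 + W)**2)
sqrt(v(169) + 47593) = sqrt((1 + 169)**2 + 47593) = sqrt(170**2 + 47593) = sqrt(28900 + 47593) = sqrt(76493)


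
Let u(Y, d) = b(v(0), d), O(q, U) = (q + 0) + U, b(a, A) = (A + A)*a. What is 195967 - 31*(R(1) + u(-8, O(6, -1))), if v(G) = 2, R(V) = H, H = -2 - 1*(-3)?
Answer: 195316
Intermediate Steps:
H = 1 (H = -2 + 3 = 1)
R(V) = 1
b(a, A) = 2*A*a (b(a, A) = (2*A)*a = 2*A*a)
O(q, U) = U + q (O(q, U) = q + U = U + q)
u(Y, d) = 4*d (u(Y, d) = 2*d*2 = 4*d)
195967 - 31*(R(1) + u(-8, O(6, -1))) = 195967 - 31*(1 + 4*(-1 + 6)) = 195967 - 31*(1 + 4*5) = 195967 - 31*(1 + 20) = 195967 - 31*21 = 195967 - 1*651 = 195967 - 651 = 195316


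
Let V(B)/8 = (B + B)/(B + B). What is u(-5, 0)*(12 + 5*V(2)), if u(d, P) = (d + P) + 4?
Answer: -52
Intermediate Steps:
V(B) = 8 (V(B) = 8*((B + B)/(B + B)) = 8*((2*B)/((2*B))) = 8*((2*B)*(1/(2*B))) = 8*1 = 8)
u(d, P) = 4 + P + d (u(d, P) = (P + d) + 4 = 4 + P + d)
u(-5, 0)*(12 + 5*V(2)) = (4 + 0 - 5)*(12 + 5*8) = -(12 + 40) = -1*52 = -52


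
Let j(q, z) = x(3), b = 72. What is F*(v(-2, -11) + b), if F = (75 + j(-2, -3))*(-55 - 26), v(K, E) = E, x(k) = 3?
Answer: -385398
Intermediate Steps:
j(q, z) = 3
F = -6318 (F = (75 + 3)*(-55 - 26) = 78*(-81) = -6318)
F*(v(-2, -11) + b) = -6318*(-11 + 72) = -6318*61 = -385398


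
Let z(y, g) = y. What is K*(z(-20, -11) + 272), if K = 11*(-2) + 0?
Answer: -5544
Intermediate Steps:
K = -22 (K = -22 + 0 = -22)
K*(z(-20, -11) + 272) = -22*(-20 + 272) = -22*252 = -5544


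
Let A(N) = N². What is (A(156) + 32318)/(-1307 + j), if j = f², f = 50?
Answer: 56654/1193 ≈ 47.489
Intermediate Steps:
j = 2500 (j = 50² = 2500)
(A(156) + 32318)/(-1307 + j) = (156² + 32318)/(-1307 + 2500) = (24336 + 32318)/1193 = 56654*(1/1193) = 56654/1193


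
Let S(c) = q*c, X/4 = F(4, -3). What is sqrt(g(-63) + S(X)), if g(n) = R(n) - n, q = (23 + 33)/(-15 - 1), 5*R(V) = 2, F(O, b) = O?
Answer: sqrt(185)/5 ≈ 2.7203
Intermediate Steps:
R(V) = 2/5 (R(V) = (1/5)*2 = 2/5)
q = -7/2 (q = 56/(-16) = 56*(-1/16) = -7/2 ≈ -3.5000)
g(n) = 2/5 - n
X = 16 (X = 4*4 = 16)
S(c) = -7*c/2
sqrt(g(-63) + S(X)) = sqrt((2/5 - 1*(-63)) - 7/2*16) = sqrt((2/5 + 63) - 56) = sqrt(317/5 - 56) = sqrt(37/5) = sqrt(185)/5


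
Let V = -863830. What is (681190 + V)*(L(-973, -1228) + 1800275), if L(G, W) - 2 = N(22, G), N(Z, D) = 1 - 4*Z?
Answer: -328786701600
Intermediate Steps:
L(G, W) = -85 (L(G, W) = 2 + (1 - 4*22) = 2 + (1 - 88) = 2 - 87 = -85)
(681190 + V)*(L(-973, -1228) + 1800275) = (681190 - 863830)*(-85 + 1800275) = -182640*1800190 = -328786701600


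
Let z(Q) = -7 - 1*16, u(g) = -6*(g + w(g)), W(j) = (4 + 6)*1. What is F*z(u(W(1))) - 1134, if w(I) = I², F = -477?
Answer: 9837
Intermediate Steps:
W(j) = 10 (W(j) = 10*1 = 10)
u(g) = -6*g - 6*g² (u(g) = -6*(g + g²) = -6*g - 6*g²)
z(Q) = -23 (z(Q) = -7 - 16 = -23)
F*z(u(W(1))) - 1134 = -477*(-23) - 1134 = 10971 - 1134 = 9837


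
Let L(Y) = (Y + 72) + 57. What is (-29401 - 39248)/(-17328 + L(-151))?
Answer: 68649/17350 ≈ 3.9567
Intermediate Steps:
L(Y) = 129 + Y (L(Y) = (72 + Y) + 57 = 129 + Y)
(-29401 - 39248)/(-17328 + L(-151)) = (-29401 - 39248)/(-17328 + (129 - 151)) = -68649/(-17328 - 22) = -68649/(-17350) = -68649*(-1/17350) = 68649/17350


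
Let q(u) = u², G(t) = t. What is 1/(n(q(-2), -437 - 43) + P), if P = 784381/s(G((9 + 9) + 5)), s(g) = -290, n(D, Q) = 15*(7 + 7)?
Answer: -290/723481 ≈ -0.00040084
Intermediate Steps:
n(D, Q) = 210 (n(D, Q) = 15*14 = 210)
P = -784381/290 (P = 784381/(-290) = 784381*(-1/290) = -784381/290 ≈ -2704.8)
1/(n(q(-2), -437 - 43) + P) = 1/(210 - 784381/290) = 1/(-723481/290) = -290/723481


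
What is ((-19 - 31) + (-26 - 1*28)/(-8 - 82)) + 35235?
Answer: 175928/5 ≈ 35186.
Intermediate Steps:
((-19 - 31) + (-26 - 1*28)/(-8 - 82)) + 35235 = (-50 + (-26 - 28)/(-90)) + 35235 = (-50 - 1/90*(-54)) + 35235 = (-50 + ⅗) + 35235 = -247/5 + 35235 = 175928/5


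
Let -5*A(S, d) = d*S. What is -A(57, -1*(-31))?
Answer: 1767/5 ≈ 353.40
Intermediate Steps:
A(S, d) = -S*d/5 (A(S, d) = -d*S/5 = -S*d/5)
-A(57, -1*(-31)) = -(-1)*57*(-1*(-31))/5 = -(-1)*57*31/5 = -1*(-1767/5) = 1767/5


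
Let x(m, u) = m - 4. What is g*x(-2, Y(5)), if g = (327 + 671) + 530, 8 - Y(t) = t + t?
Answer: -9168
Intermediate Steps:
Y(t) = 8 - 2*t (Y(t) = 8 - (t + t) = 8 - 2*t)
x(m, u) = -4 + m
g = 1528 (g = 998 + 530 = 1528)
g*x(-2, Y(5)) = 1528*(-4 - 2) = 1528*(-6) = -9168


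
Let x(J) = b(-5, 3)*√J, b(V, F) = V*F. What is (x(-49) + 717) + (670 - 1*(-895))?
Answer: 2282 - 105*I ≈ 2282.0 - 105.0*I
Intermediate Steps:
b(V, F) = F*V
x(J) = -15*√J (x(J) = (3*(-5))*√J = -15*√J)
(x(-49) + 717) + (670 - 1*(-895)) = (-105*I + 717) + (670 - 1*(-895)) = (-105*I + 717) + (670 + 895) = (-105*I + 717) + 1565 = (717 - 105*I) + 1565 = 2282 - 105*I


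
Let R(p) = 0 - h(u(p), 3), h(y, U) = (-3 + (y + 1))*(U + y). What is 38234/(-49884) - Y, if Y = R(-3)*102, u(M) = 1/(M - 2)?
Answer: -392266861/623550 ≈ -629.09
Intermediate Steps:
u(M) = 1/(-2 + M)
h(y, U) = (-2 + y)*(U + y) (h(y, U) = (-3 + (1 + y))*(U + y) = (-2 + y)*(U + y))
R(p) = 6 - 1/(-2 + p) - 1/(-2 + p)² (R(p) = 0 - ((1/(-2 + p))² - 2*3 - 2/(-2 + p) + 3/(-2 + p)) = 0 - ((-2 + p)⁻² - 6 - 2/(-2 + p) + 3/(-2 + p)) = 0 - (-6 + 1/(-2 + p) + (-2 + p)⁻²) = 0 + (6 - 1/(-2 + p) - 1/(-2 + p)²) = 6 - 1/(-2 + p) - 1/(-2 + p)²)
Y = 15708/25 (Y = ((25 - 25*(-3) + 6*(-3)²)/(4 + (-3)² - 4*(-3)))*102 = ((25 + 75 + 6*9)/(4 + 9 + 12))*102 = ((25 + 75 + 54)/25)*102 = ((1/25)*154)*102 = (154/25)*102 = 15708/25 ≈ 628.32)
38234/(-49884) - Y = 38234/(-49884) - 1*15708/25 = 38234*(-1/49884) - 15708/25 = -19117/24942 - 15708/25 = -392266861/623550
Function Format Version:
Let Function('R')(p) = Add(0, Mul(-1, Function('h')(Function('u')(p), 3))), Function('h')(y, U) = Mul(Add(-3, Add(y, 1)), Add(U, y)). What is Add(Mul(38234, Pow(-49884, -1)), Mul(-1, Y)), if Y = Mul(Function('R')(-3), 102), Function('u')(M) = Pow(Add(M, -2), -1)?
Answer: Rational(-392266861, 623550) ≈ -629.09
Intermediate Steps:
Function('u')(M) = Pow(Add(-2, M), -1)
Function('h')(y, U) = Mul(Add(-2, y), Add(U, y)) (Function('h')(y, U) = Mul(Add(-3, Add(1, y)), Add(U, y)) = Mul(Add(-2, y), Add(U, y)))
Function('R')(p) = Add(6, Mul(-1, Pow(Add(-2, p), -1)), Mul(-1, Pow(Add(-2, p), -2))) (Function('R')(p) = Add(0, Mul(-1, Add(Pow(Pow(Add(-2, p), -1), 2), Mul(-2, 3), Mul(-2, Pow(Add(-2, p), -1)), Mul(3, Pow(Add(-2, p), -1))))) = Add(0, Mul(-1, Add(Pow(Add(-2, p), -2), -6, Mul(-2, Pow(Add(-2, p), -1)), Mul(3, Pow(Add(-2, p), -1))))) = Add(0, Mul(-1, Add(-6, Pow(Add(-2, p), -1), Pow(Add(-2, p), -2)))) = Add(0, Add(6, Mul(-1, Pow(Add(-2, p), -1)), Mul(-1, Pow(Add(-2, p), -2)))) = Add(6, Mul(-1, Pow(Add(-2, p), -1)), Mul(-1, Pow(Add(-2, p), -2))))
Y = Rational(15708, 25) (Y = Mul(Mul(Pow(Add(4, Pow(-3, 2), Mul(-4, -3)), -1), Add(25, Mul(-25, -3), Mul(6, Pow(-3, 2)))), 102) = Mul(Mul(Pow(Add(4, 9, 12), -1), Add(25, 75, Mul(6, 9))), 102) = Mul(Mul(Pow(25, -1), Add(25, 75, 54)), 102) = Mul(Mul(Rational(1, 25), 154), 102) = Mul(Rational(154, 25), 102) = Rational(15708, 25) ≈ 628.32)
Add(Mul(38234, Pow(-49884, -1)), Mul(-1, Y)) = Add(Mul(38234, Pow(-49884, -1)), Mul(-1, Rational(15708, 25))) = Add(Mul(38234, Rational(-1, 49884)), Rational(-15708, 25)) = Add(Rational(-19117, 24942), Rational(-15708, 25)) = Rational(-392266861, 623550)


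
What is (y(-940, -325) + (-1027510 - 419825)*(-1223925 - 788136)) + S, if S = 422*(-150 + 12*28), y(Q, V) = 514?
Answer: 2912126386441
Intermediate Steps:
S = 78492 (S = 422*(-150 + 336) = 422*186 = 78492)
(y(-940, -325) + (-1027510 - 419825)*(-1223925 - 788136)) + S = (514 + (-1027510 - 419825)*(-1223925 - 788136)) + 78492 = (514 - 1447335*(-2012061)) + 78492 = (514 + 2912126307435) + 78492 = 2912126307949 + 78492 = 2912126386441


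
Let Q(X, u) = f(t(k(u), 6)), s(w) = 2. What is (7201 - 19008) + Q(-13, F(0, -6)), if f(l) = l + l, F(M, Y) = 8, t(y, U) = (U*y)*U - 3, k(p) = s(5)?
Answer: -11669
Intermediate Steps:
k(p) = 2
t(y, U) = -3 + y*U**2 (t(y, U) = y*U**2 - 3 = -3 + y*U**2)
f(l) = 2*l
Q(X, u) = 138 (Q(X, u) = 2*(-3 + 2*6**2) = 2*(-3 + 2*36) = 2*(-3 + 72) = 2*69 = 138)
(7201 - 19008) + Q(-13, F(0, -6)) = (7201 - 19008) + 138 = -11807 + 138 = -11669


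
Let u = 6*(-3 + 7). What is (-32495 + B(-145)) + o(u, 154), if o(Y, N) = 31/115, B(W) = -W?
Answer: -3720219/115 ≈ -32350.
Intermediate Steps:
u = 24 (u = 6*4 = 24)
o(Y, N) = 31/115 (o(Y, N) = 31*(1/115) = 31/115)
(-32495 + B(-145)) + o(u, 154) = (-32495 - 1*(-145)) + 31/115 = (-32495 + 145) + 31/115 = -32350 + 31/115 = -3720219/115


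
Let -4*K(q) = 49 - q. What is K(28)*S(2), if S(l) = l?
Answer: -21/2 ≈ -10.500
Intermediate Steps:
K(q) = -49/4 + q/4 (K(q) = -(49 - q)/4 = -49/4 + q/4)
K(28)*S(2) = (-49/4 + (¼)*28)*2 = (-49/4 + 7)*2 = -21/4*2 = -21/2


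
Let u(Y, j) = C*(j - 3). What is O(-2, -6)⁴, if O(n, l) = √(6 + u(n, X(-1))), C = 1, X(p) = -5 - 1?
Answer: 9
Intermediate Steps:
X(p) = -6
u(Y, j) = -3 + j (u(Y, j) = 1*(j - 3) = 1*(-3 + j) = -3 + j)
O(n, l) = I*√3 (O(n, l) = √(6 + (-3 - 6)) = √(6 - 9) = √(-3) = I*√3)
O(-2, -6)⁴ = (I*√3)⁴ = 9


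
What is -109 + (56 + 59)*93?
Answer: 10586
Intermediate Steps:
-109 + (56 + 59)*93 = -109 + 115*93 = -109 + 10695 = 10586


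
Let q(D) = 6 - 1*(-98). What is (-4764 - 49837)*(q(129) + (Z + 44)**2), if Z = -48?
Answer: -6552120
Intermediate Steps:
q(D) = 104 (q(D) = 6 + 98 = 104)
(-4764 - 49837)*(q(129) + (Z + 44)**2) = (-4764 - 49837)*(104 + (-48 + 44)**2) = -54601*(104 + (-4)**2) = -54601*(104 + 16) = -54601*120 = -6552120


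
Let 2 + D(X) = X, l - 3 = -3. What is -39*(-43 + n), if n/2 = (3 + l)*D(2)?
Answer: 1677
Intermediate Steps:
l = 0 (l = 3 - 3 = 0)
D(X) = -2 + X
n = 0 (n = 2*((3 + 0)*(-2 + 2)) = 2*(3*0) = 2*0 = 0)
-39*(-43 + n) = -39*(-43 + 0) = -39*(-43) = 1677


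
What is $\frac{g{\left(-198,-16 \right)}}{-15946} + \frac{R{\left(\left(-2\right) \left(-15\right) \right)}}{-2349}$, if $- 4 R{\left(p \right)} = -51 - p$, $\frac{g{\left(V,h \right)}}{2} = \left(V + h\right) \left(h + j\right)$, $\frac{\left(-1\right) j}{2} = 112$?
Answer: $- \frac{5965733}{924868} \approx -6.4504$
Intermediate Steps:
$j = -224$ ($j = \left(-2\right) 112 = -224$)
$g{\left(V,h \right)} = 2 \left(-224 + h\right) \left(V + h\right)$ ($g{\left(V,h \right)} = 2 \left(V + h\right) \left(h - 224\right) = 2 \left(V + h\right) \left(-224 + h\right) = 2 \left(-224 + h\right) \left(V + h\right)$)
$R{\left(p \right)} = \frac{51}{4} + \frac{p}{4}$ ($R{\left(p \right)} = - \frac{-51 - p}{4} = \frac{51}{4} + \frac{p}{4}$)
$\frac{g{\left(-198,-16 \right)}}{-15946} + \frac{R{\left(\left(-2\right) \left(-15\right) \right)}}{-2349} = \frac{\left(-448\right) \left(-198\right) - -7168 + 2 \left(-16\right)^{2} + 2 \left(-198\right) \left(-16\right)}{-15946} + \frac{\frac{51}{4} + \frac{\left(-2\right) \left(-15\right)}{4}}{-2349} = \left(88704 + 7168 + 2 \cdot 256 + 6336\right) \left(- \frac{1}{15946}\right) + \left(\frac{51}{4} + \frac{1}{4} \cdot 30\right) \left(- \frac{1}{2349}\right) = \left(88704 + 7168 + 512 + 6336\right) \left(- \frac{1}{15946}\right) + \left(\frac{51}{4} + \frac{15}{2}\right) \left(- \frac{1}{2349}\right) = 102720 \left(- \frac{1}{15946}\right) + \frac{81}{4} \left(- \frac{1}{2349}\right) = - \frac{51360}{7973} - \frac{1}{116} = - \frac{5965733}{924868}$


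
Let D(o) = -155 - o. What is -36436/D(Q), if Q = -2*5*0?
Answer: 36436/155 ≈ 235.07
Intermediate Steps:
Q = 0 (Q = -10*0 = 0)
-36436/D(Q) = -36436/(-155 - 1*0) = -36436/(-155 + 0) = -36436/(-155) = -36436*(-1/155) = 36436/155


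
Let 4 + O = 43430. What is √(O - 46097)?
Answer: I*√2671 ≈ 51.682*I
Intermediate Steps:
O = 43426 (O = -4 + 43430 = 43426)
√(O - 46097) = √(43426 - 46097) = √(-2671) = I*√2671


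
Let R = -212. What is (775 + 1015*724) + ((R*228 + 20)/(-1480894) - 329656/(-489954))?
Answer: 133438788460814047/181392484719 ≈ 7.3564e+5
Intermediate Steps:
(775 + 1015*724) + ((R*228 + 20)/(-1480894) - 329656/(-489954)) = (775 + 1015*724) + ((-212*228 + 20)/(-1480894) - 329656/(-489954)) = (775 + 734860) + ((-48336 + 20)*(-1/1480894) - 329656*(-1/489954)) = 735635 + (-48316*(-1/1480894) + 164828/244977) = 735635 + (24158/740447 + 164828/244977) = 735635 + 127964552482/181392484719 = 133438788460814047/181392484719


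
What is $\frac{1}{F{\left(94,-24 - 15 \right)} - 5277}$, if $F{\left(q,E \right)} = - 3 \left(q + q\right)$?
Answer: $- \frac{1}{5841} \approx -0.0001712$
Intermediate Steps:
$F{\left(q,E \right)} = - 6 q$ ($F{\left(q,E \right)} = - 3 \cdot 2 q = - 6 q$)
$\frac{1}{F{\left(94,-24 - 15 \right)} - 5277} = \frac{1}{\left(-6\right) 94 - 5277} = \frac{1}{-564 - 5277} = \frac{1}{-5841} = - \frac{1}{5841}$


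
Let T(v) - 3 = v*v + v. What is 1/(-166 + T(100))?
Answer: 1/9937 ≈ 0.00010063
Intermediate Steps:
T(v) = 3 + v + v² (T(v) = 3 + (v*v + v) = 3 + (v² + v) = 3 + (v + v²) = 3 + v + v²)
1/(-166 + T(100)) = 1/(-166 + (3 + 100 + 100²)) = 1/(-166 + (3 + 100 + 10000)) = 1/(-166 + 10103) = 1/9937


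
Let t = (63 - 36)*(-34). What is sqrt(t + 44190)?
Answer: 6*sqrt(1202) ≈ 208.02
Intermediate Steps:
t = -918 (t = 27*(-34) = -918)
sqrt(t + 44190) = sqrt(-918 + 44190) = sqrt(43272) = 6*sqrt(1202)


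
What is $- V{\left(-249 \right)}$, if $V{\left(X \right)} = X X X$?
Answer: $15438249$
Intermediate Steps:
$V{\left(X \right)} = X^{3}$ ($V{\left(X \right)} = X^{2} X = X^{3}$)
$- V{\left(-249 \right)} = - \left(-249\right)^{3} = \left(-1\right) \left(-15438249\right) = 15438249$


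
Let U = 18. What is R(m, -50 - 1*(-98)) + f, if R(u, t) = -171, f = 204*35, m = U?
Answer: 6969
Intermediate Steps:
m = 18
f = 7140
R(m, -50 - 1*(-98)) + f = -171 + 7140 = 6969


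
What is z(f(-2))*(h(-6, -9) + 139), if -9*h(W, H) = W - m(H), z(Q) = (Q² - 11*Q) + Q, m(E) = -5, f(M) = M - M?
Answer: 0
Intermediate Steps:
f(M) = 0
z(Q) = Q² - 10*Q
h(W, H) = -5/9 - W/9 (h(W, H) = -(W - 1*(-5))/9 = -(W + 5)/9 = -(5 + W)/9 = -5/9 - W/9)
z(f(-2))*(h(-6, -9) + 139) = (0*(-10 + 0))*((-5/9 - ⅑*(-6)) + 139) = (0*(-10))*((-5/9 + ⅔) + 139) = 0*(⅑ + 139) = 0*(1252/9) = 0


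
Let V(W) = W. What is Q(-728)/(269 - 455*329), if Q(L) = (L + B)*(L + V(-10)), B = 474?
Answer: -93726/74713 ≈ -1.2545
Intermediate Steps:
Q(L) = (-10 + L)*(474 + L) (Q(L) = (L + 474)*(L - 10) = (474 + L)*(-10 + L) = (-10 + L)*(474 + L))
Q(-728)/(269 - 455*329) = (-4740 + (-728)**2 + 464*(-728))/(269 - 455*329) = (-4740 + 529984 - 337792)/(269 - 149695) = 187452/(-149426) = 187452*(-1/149426) = -93726/74713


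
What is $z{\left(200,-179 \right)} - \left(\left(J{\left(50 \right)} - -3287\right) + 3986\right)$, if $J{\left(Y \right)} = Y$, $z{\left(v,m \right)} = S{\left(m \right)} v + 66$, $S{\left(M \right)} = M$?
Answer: $-43057$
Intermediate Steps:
$z{\left(v,m \right)} = 66 + m v$ ($z{\left(v,m \right)} = m v + 66 = 66 + m v$)
$z{\left(200,-179 \right)} - \left(\left(J{\left(50 \right)} - -3287\right) + 3986\right) = \left(66 - 35800\right) - \left(\left(50 - -3287\right) + 3986\right) = \left(66 - 35800\right) - \left(\left(50 + 3287\right) + 3986\right) = -35734 - \left(3337 + 3986\right) = -35734 - 7323 = -43057$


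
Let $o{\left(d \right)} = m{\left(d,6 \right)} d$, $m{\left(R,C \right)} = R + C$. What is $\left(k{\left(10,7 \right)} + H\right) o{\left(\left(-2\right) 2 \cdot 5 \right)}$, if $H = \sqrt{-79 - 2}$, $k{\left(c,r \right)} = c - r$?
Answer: $840 + 2520 i \approx 840.0 + 2520.0 i$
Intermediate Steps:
$m{\left(R,C \right)} = C + R$
$o{\left(d \right)} = d \left(6 + d\right)$ ($o{\left(d \right)} = \left(6 + d\right) d = d \left(6 + d\right)$)
$H = 9 i$ ($H = \sqrt{-81} = 9 i \approx 9.0 i$)
$\left(k{\left(10,7 \right)} + H\right) o{\left(\left(-2\right) 2 \cdot 5 \right)} = \left(\left(10 - 7\right) + 9 i\right) \left(-2\right) 2 \cdot 5 \left(6 + \left(-2\right) 2 \cdot 5\right) = \left(\left(10 - 7\right) + 9 i\right) \left(-4\right) 5 \left(6 - 20\right) = \left(3 + 9 i\right) \left(- 20 \left(6 - 20\right)\right) = \left(3 + 9 i\right) \left(\left(-20\right) \left(-14\right)\right) = \left(3 + 9 i\right) 280 = 840 + 2520 i$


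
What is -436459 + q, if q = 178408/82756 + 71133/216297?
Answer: -651043071880372/1491656211 ≈ -4.3646e+5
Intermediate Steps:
q = 3706316477/1491656211 (q = 178408*(1/82756) + 71133*(1/216297) = 44602/20689 + 23711/72099 = 3706316477/1491656211 ≈ 2.4847)
-436459 + q = -436459 + 3706316477/1491656211 = -651043071880372/1491656211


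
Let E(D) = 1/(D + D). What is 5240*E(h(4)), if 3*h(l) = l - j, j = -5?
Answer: 2620/3 ≈ 873.33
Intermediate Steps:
h(l) = 5/3 + l/3 (h(l) = (l - 1*(-5))/3 = (l + 5)/3 = (5 + l)/3 = 5/3 + l/3)
E(D) = 1/(2*D)
5240*E(h(4)) = 5240*(1/(2*(5/3 + (⅓)*4))) = 5240*(1/(2*(5/3 + 4/3))) = 5240*((½)/3) = 5240*((½)*(⅓)) = 5240*(⅙) = 2620/3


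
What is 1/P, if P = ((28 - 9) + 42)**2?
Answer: 1/3721 ≈ 0.00026874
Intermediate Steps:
P = 3721 (P = (19 + 42)**2 = 61**2 = 3721)
1/P = 1/3721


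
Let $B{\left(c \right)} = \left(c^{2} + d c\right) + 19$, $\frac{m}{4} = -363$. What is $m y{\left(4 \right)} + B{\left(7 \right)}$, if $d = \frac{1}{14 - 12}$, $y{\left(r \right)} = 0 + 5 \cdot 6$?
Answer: $- \frac{86977}{2} \approx -43489.0$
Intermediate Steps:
$m = -1452$ ($m = 4 \left(-363\right) = -1452$)
$y{\left(r \right)} = 30$ ($y{\left(r \right)} = 0 + 30 = 30$)
$d = \frac{1}{2} \approx 0.5$
$B{\left(c \right)} = 19 + c^{2} + \frac{c}{2}$ ($B{\left(c \right)} = \left(c^{2} + \frac{c}{2}\right) + 19 = 19 + c^{2} + \frac{c}{2}$)
$m y{\left(4 \right)} + B{\left(7 \right)} = \left(-1452\right) 30 + \left(19 + 7^{2} + \frac{1}{2} \cdot 7\right) = -43560 + \left(19 + 49 + \frac{7}{2}\right) = -43560 + \frac{143}{2} = - \frac{86977}{2}$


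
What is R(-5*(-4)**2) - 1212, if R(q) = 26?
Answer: -1186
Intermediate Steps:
R(-5*(-4)**2) - 1212 = 26 - 1212 = -1186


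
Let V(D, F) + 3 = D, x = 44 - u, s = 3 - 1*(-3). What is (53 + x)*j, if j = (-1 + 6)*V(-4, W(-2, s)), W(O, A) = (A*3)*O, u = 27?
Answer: -2450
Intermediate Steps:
s = 6 (s = 3 + 3 = 6)
x = 17 (x = 44 - 1*27 = 44 - 27 = 17)
W(O, A) = 3*A*O (W(O, A) = (3*A)*O = 3*A*O)
V(D, F) = -3 + D
j = -35 (j = (-1 + 6)*(-3 - 4) = 5*(-7) = -35)
(53 + x)*j = (53 + 17)*(-35) = 70*(-35) = -2450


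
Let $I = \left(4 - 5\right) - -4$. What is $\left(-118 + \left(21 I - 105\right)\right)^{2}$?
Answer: $25600$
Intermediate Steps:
$I = 3$ ($I = \left(4 - 5\right) + 4 = -1 + 4 = 3$)
$\left(-118 + \left(21 I - 105\right)\right)^{2} = \left(-118 + \left(21 \cdot 3 - 105\right)\right)^{2} = \left(-118 + \left(63 - 105\right)\right)^{2} = \left(-118 - 42\right)^{2} = \left(-160\right)^{2} = 25600$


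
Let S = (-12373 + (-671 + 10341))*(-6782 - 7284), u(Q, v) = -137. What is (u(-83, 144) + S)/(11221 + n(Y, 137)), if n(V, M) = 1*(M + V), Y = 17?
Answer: 38020261/11375 ≈ 3342.4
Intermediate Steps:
S = 38020398 (S = (-12373 + 9670)*(-14066) = -2703*(-14066) = 38020398)
n(V, M) = M + V
(u(-83, 144) + S)/(11221 + n(Y, 137)) = (-137 + 38020398)/(11221 + (137 + 17)) = 38020261/(11221 + 154) = 38020261/11375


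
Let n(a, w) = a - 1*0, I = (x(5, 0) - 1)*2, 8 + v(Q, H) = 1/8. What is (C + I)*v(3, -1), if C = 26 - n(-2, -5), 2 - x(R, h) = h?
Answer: -945/4 ≈ -236.25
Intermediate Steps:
v(Q, H) = -63/8 (v(Q, H) = -8 + 1/8 = -8 + ⅛ = -63/8)
x(R, h) = 2 - h
I = 2 (I = ((2 - 1*0) - 1)*2 = ((2 + 0) - 1)*2 = (2 - 1)*2 = 1*2 = 2)
n(a, w) = a (n(a, w) = a + 0 = a)
C = 28 (C = 26 - 1*(-2) = 26 + 2 = 28)
(C + I)*v(3, -1) = (28 + 2)*(-63/8) = 30*(-63/8) = -945/4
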